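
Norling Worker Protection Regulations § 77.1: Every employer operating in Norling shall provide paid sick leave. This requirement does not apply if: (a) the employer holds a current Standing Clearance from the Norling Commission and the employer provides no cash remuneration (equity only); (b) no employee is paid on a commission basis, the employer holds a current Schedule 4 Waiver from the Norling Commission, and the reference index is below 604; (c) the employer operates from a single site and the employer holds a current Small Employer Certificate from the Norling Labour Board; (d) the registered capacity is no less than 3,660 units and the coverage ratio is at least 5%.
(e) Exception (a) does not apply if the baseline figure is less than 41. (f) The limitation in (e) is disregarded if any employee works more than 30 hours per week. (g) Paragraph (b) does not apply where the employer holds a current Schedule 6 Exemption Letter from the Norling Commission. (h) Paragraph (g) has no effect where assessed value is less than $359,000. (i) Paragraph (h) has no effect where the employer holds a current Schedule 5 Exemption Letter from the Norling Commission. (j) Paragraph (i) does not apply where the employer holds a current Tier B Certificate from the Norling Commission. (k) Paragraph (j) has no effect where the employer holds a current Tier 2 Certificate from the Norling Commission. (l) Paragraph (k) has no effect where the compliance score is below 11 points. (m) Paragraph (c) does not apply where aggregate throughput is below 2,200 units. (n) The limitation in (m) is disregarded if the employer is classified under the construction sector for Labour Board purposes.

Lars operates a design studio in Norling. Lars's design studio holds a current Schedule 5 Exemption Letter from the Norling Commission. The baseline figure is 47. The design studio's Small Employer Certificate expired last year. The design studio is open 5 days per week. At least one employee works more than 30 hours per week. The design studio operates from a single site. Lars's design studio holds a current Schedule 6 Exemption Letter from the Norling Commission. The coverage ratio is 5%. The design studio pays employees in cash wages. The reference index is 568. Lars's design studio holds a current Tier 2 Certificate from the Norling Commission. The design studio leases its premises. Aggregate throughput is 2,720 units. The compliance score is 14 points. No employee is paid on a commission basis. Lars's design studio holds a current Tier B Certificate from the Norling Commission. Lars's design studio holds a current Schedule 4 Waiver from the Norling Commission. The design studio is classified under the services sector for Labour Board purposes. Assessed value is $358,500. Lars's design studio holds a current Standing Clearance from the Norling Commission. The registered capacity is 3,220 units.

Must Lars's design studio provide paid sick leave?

Yes — Lars's design studio must provide paid sick leave.

Exception (a) requires that the employer provides no cash remuneration (equity only); but employees are paid cash wages, so (a) is unavailable.
Exception (b)'s conditions are all satisfied: no employee is paid on commission; a current Schedule 4 Waiver is held; the reference index is 568, below the 604 limit. But: (g) applies — a current Schedule 6 Exemption Letter is held. (h) operates (assessed value is $358,500, less than the $359,000 limit), but is overridden by (i): (i) is triggered — a current Schedule 5 Exemption Letter is held. (j) operates (a current Tier B Certificate is held), but is itself disapplied by (k): (k) operates against (j): a current Tier 2 Certificate is held. (l) is not engaged (the compliance score is 14 points, not below 11 points), so (k) stands. Exception (b) does not apply.
Exception (c) requires that the employer holds a current Small Employer Certificate from the Norling Labour Board; but the Small Employer Certificate has expired, so (c) is unavailable.
Exception (d) fails — the registered capacity is 3,220 units, short of 3,660 units.
No exception displaces § 77.1.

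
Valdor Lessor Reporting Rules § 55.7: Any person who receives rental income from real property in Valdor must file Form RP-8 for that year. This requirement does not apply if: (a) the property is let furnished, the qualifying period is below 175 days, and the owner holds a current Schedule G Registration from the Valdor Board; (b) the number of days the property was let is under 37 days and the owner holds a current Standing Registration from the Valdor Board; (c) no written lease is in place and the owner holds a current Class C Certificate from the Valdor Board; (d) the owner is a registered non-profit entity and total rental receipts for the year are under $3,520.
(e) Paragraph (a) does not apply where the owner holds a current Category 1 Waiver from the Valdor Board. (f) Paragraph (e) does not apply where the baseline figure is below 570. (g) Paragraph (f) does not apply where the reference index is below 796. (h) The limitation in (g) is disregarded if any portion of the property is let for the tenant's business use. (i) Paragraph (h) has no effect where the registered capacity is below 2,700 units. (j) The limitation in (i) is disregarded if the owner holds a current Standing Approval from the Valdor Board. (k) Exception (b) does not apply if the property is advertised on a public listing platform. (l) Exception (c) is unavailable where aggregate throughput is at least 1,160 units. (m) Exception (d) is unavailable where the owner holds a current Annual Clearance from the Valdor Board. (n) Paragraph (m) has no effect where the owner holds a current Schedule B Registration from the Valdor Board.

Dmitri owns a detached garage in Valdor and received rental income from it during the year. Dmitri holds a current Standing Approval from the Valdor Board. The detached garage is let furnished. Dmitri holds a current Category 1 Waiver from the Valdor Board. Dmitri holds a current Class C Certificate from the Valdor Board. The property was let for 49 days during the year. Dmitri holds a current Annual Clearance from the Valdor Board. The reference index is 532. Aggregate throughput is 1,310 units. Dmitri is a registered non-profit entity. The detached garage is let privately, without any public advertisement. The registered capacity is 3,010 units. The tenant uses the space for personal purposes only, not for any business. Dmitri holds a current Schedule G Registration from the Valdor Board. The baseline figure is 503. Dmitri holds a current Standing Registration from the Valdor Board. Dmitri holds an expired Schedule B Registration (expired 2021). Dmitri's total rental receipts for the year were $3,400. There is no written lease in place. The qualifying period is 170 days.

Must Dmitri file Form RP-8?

All of (a)'s requirements are met (the property is let furnished; the qualifying period is 170 days, below the 175 days limit; a current Schedule G Registration is held). Turning to paragraphs (e)–(j): (e) applies — a current Category 1 Waiver is held. (f) is engaged (the baseline figure is 503, below the 570 limit), but is displaced by (g): (g) operates against (f): the reference index is 532, below the 796 limit. (h) is not engaged (the space is used for personal purposes only), so (g) stands. (a) is therefore removed.
Exception (b) requires that the number of days the property was let is under 37 days; but the number of days the property was let is 49 days, not under 37 days, so (b) is unavailable.
Exception (c) is satisfied on its face — there is no written lease; a current Class C Certificate is held. But applying paragraph (l): (l) operates against (c): aggregate throughput is 1,310 units, meeting the 1,160 units threshold. (c) is therefore removed.
Exception (d) is satisfied on its face — Dmitri is a registered non-profit; total rental receipts for the year are $3,400, under the $3,520 limit. Turning to paragraphs (m)–(n): (m) is engaged — a current Annual Clearance is held. (n) is not triggered (the Schedule B Registration is not current), so (m) stands. So (d) is unavailable.
None of the exceptions is available; § 55.7 applies in full.

Yes — Dmitri must file Form RP-8.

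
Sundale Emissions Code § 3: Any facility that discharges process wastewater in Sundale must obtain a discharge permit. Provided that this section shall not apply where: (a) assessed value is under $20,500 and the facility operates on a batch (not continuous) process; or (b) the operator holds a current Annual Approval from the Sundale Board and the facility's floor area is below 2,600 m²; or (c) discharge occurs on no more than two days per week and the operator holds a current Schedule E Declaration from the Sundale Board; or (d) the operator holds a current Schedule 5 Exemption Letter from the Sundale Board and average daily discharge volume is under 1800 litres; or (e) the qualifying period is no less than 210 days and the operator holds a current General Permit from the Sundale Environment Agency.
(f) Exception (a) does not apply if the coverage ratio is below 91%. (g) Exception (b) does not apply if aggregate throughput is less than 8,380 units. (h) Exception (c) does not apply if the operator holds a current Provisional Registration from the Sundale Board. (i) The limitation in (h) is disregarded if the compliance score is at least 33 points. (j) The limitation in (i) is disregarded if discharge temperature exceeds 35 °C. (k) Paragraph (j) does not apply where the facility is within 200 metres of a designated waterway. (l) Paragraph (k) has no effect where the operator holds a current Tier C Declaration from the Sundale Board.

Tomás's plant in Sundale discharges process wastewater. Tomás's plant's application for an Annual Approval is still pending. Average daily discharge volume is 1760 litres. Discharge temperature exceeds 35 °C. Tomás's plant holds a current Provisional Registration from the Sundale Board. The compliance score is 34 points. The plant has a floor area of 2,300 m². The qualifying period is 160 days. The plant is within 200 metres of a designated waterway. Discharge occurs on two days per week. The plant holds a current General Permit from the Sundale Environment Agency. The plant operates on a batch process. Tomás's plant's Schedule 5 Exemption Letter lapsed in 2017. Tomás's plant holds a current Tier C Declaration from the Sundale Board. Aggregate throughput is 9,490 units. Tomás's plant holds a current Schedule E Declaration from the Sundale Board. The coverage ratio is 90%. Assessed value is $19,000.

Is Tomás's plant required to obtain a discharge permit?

Yes — Tomás's plant must obtain a discharge permit.

Exception (a)'s conditions are all satisfied: assessed value is $19,000, under the $20,500 limit; the facility operates on a batch process. However, paragraph (f) must be considered: (f) applies — the coverage ratio is 90%, below the 91% limit. So (a) is unavailable.
Exception (b) requires that the operator holds a current Annual Approval from the Sundale Board; but the Annual Approval is not current, so (b) is unavailable.
All of (c)'s requirements are met (discharge occurs on no more than two days per week; a current Schedule E Declaration is held). Turning to paragraphs (h)–(l): (h) operates against (c): a current Provisional Registration is held. (i) applies (the compliance score is 34 points, meeting the 33 points threshold), but yields to (j): (j) operates against (i): discharge temperature exceeds 35 °C. (k) would limit (j) — the plant is within 200 m of a designated waterway — but (l) sets (k) aside: (l) operates against (k): a current Tier C Declaration is held. So (c) is unavailable.
Exception (d) requires that the operator holds a current Schedule 5 Exemption Letter from the Sundale Board; but no current Schedule 5 Exemption Letter is held, so (d) is unavailable.
Exception (e) does not apply: the qualifying period is 160 days, short of 210 days.
No exception displaces § 3.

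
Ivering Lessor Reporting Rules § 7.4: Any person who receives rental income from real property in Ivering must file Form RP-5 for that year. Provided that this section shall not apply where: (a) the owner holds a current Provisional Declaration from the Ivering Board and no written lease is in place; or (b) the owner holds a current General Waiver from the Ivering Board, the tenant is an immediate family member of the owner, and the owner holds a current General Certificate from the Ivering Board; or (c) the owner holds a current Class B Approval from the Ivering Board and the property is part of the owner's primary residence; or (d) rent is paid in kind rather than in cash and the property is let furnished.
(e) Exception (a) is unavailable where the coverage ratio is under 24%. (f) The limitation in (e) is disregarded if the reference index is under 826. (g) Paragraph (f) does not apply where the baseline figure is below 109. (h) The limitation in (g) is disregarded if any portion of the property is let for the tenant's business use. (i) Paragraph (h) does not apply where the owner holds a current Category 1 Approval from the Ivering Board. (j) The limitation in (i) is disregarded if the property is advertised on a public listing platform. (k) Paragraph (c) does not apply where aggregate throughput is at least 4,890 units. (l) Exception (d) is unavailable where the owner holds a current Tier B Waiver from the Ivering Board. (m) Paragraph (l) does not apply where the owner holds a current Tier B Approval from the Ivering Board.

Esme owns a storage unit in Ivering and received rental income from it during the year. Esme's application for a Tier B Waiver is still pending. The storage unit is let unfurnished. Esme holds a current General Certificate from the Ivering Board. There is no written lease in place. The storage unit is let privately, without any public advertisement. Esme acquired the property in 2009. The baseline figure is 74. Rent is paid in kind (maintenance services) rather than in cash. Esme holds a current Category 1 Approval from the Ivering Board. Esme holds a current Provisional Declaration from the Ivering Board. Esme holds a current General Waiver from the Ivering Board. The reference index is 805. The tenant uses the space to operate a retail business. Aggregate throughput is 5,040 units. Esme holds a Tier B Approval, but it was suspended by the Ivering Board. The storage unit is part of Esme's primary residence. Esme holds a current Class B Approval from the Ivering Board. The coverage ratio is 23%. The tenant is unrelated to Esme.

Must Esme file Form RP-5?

All of (a)'s requirements are met (a current Provisional Declaration is held; there is no written lease). Turning to paragraphs (e)–(j): (e) operates against (a): the coverage ratio is 23%, under the 24% limit. (f) would limit (e) — the reference index is 805, under the 826 limit — but (g) sets (f) aside: (g) is engaged — the baseline figure is 74, below the 109 limit. (h) operates (the space is let for business use), but is set aside by (i): (i) is triggered — a current Category 1 Approval is held. (j), which would lift (i), is inapplicable — the property is let privately without advertisement. Exception (a) does not apply.
Exception (b) does not apply: the tenant is unrelated to the owner.
Exception (c): a current Class B Approval is held; the storage unit is part of the primary residence — every condition holds. However, paragraph (k) must be considered: (k) operates against (c): aggregate throughput is 5,040 units, meeting the 4,890 units threshold. (c) is therefore removed.
Exception (d) requires that the property is let furnished; but the property is let unfurnished, so (d) is unavailable.
No exception displaces § 7.4.

Yes — Esme must file Form RP-5.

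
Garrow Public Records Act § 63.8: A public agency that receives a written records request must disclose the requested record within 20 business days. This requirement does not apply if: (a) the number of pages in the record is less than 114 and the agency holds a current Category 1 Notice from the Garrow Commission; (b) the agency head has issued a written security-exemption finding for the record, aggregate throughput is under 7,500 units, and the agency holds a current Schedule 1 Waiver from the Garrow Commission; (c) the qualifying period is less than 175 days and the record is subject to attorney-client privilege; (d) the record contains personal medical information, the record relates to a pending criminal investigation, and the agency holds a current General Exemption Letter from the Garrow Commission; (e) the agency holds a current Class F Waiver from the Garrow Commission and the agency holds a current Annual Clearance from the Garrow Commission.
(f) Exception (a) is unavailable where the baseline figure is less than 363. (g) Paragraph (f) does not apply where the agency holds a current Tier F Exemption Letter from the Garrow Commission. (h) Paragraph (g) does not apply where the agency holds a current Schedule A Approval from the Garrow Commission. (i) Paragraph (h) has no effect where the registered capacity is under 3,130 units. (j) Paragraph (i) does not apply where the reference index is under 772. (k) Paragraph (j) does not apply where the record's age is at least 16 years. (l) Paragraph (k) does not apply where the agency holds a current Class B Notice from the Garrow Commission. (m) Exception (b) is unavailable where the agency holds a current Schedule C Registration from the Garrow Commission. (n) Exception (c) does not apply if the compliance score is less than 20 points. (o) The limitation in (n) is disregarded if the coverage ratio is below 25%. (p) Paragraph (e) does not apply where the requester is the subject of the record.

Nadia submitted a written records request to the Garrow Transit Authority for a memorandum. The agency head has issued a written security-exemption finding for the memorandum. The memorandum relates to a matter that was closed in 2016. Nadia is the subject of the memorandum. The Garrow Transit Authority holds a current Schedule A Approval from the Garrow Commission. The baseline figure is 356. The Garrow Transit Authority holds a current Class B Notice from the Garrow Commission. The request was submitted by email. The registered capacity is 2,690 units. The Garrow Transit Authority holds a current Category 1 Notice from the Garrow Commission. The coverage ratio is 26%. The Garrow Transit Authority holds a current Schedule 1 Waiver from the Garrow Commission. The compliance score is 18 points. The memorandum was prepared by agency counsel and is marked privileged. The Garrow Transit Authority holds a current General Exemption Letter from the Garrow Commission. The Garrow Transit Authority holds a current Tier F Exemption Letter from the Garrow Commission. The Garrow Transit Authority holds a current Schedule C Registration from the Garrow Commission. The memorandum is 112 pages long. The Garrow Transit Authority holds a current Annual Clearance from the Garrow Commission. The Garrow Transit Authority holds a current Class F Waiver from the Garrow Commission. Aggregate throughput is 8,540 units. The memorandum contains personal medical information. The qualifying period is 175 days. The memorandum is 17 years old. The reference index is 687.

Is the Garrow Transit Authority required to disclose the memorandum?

All of (a)'s requirements are met (the number of pages in the record is 112, less than the 114 limit; a current Category 1 Notice is held). Turning to paragraphs (f)–(l): (f) operates against (a): the baseline figure is 356, less than the 363 limit. (g) applies (a current Tier F Exemption Letter is held), but is set aside by (h): (h) operates — a current Schedule A Approval is held. (i) would limit (h) — the registered capacity is 2,690 units, under the 3,130 units limit — but (j) sets (i) aside: (j) operates against (i): the reference index is 687, under the 772 limit. (k) is engaged (the record's age is 17 years, meeting the 16 years threshold), but is itself disapplied by (l): (l) operates against (k): a current Class B Notice is held. (a) is therefore removed.
Exception (b) fails — aggregate throughput is 8,540 units, not under 7,500 units.
Exception (c) requires that the qualifying period is less than 175 days; but the qualifying period is 175 days, not less than 175 days, so (c) is unavailable.
Exception (d) does not apply: the memorandum relates to a closed matter.
Exception (e): a current Class F Waiver is held; a current Annual Clearance is held — every condition holds. Turning to paragraph (p): (p) operates against (e): Nadia is the subject of the memorandum. (e) is therefore removed.
Every exception is unavailable, so the rule governs.

Yes — the Garrow Transit Authority must disclose the memorandum.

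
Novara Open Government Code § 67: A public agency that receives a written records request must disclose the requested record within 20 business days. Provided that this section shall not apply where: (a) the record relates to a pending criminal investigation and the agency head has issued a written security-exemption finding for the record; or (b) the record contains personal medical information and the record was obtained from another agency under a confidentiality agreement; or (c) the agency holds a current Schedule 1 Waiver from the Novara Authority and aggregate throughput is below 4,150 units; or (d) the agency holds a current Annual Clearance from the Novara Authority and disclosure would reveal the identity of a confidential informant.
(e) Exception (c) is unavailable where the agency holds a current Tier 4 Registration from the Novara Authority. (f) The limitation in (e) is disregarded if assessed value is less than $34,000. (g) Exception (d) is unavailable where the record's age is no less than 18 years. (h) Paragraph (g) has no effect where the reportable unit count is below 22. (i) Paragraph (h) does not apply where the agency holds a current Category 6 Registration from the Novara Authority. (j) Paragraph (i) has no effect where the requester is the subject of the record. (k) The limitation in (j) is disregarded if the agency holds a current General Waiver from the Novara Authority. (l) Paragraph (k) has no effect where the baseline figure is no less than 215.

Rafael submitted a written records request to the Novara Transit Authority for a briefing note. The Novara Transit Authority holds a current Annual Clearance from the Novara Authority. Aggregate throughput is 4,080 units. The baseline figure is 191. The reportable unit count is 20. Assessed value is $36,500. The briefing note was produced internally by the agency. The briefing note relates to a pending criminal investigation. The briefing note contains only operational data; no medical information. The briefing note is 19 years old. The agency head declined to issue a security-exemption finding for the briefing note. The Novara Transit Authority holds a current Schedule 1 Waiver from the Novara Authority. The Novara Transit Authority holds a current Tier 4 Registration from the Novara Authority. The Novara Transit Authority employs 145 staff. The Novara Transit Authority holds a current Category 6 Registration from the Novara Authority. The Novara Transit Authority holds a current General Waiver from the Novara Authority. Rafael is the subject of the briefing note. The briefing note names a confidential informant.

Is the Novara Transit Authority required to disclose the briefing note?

Exception (a) fails — the agency head declined to issue a security-exemption finding.
Exception (b) requires that the record contains personal medical information; but the briefing note contains only operational data, so (b) is unavailable.
Exception (c): a current Schedule 1 Waiver is held; aggregate throughput is 4,080 units, below the 4,150 units limit — every condition holds. Turning to paragraphs (e)–(f): (e) operates against (c): a current Tier 4 Registration is held. (f) does not operate here (assessed value is $36,500, not less than $34,000), so (e) stands. (c) is therefore removed.
Exception (d)'s conditions are all satisfied: a current Annual Clearance is held; the briefing note names a confidential informant. However, paragraphs (g)–(l) must be considered: (g) operates against (d): the record's age is 19 years, meeting the 18 years threshold. (h) is engaged (the reportable unit count is 20, below the 22 limit), but is set aside by (i): (i) operates against (h): a current Category 6 Registration is held. (j) would limit (i) — Rafael is the subject of the briefing note — but (k) sets (j) aside: (k) operates against (j): a current General Waiver is held. (l) is not triggered (the baseline figure is 191, short of 215), so (k) stands. Exception (d) does not apply.
No exception is made out. the Novara Transit Authority falls within the general rule.

Yes — the Novara Transit Authority must disclose the briefing note.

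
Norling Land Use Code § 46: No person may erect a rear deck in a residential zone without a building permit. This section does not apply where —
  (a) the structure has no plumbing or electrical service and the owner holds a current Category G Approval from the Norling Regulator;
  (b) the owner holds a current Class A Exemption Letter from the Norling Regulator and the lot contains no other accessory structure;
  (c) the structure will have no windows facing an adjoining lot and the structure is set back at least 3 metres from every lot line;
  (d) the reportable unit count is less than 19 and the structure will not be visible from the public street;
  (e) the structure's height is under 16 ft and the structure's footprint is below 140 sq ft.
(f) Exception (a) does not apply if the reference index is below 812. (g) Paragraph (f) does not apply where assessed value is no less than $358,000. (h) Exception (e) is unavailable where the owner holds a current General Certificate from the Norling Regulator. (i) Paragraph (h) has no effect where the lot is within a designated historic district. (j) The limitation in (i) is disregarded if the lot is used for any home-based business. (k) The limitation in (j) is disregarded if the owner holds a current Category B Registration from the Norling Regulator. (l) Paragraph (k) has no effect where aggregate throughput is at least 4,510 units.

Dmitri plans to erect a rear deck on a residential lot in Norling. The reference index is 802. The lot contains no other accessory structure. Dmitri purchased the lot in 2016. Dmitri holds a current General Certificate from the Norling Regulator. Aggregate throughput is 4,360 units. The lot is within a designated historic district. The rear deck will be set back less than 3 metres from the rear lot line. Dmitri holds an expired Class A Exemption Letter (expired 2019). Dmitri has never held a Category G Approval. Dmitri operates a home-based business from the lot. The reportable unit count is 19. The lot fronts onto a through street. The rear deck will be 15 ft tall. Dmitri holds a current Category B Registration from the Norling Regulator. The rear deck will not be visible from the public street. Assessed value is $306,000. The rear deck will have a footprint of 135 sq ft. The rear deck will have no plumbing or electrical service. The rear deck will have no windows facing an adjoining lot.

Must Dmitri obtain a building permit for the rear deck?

No — exception (e) applies; Dmitri does not need a building permit.

Exception (a) requires that the owner holds a current Category G Approval from the Norling Regulator; but the Category G Approval is not current, so (a) is unavailable.
Exception (b) fails — the Class A Exemption Letter is not current.
Exception (c) requires that the structure is set back at least 3 metres from every lot line; but the rear setback is under 3 m, so (c) is unavailable.
Exception (d) fails — the reportable unit count is 19, not less than 19.
Exception (e)'s conditions are all satisfied: the structure's height is 15 ft, under the 16 ft limit; the structure's footprint is 135 sq ft, below the 140 sq ft limit. Applying paragraphs (h)–(l): (h) is engaged (a current General Certificate is held), but yields to (i): (i) operates against (h): the lot is in a historic district. (j) operates (a home-based business operates on the lot), but is itself disapplied by (k): (k) operates — a current Category B Registration is held. (l), which would lift (k), is not triggered — aggregate throughput is 4,360 units, short of 4,510 units. Exception (e) stands.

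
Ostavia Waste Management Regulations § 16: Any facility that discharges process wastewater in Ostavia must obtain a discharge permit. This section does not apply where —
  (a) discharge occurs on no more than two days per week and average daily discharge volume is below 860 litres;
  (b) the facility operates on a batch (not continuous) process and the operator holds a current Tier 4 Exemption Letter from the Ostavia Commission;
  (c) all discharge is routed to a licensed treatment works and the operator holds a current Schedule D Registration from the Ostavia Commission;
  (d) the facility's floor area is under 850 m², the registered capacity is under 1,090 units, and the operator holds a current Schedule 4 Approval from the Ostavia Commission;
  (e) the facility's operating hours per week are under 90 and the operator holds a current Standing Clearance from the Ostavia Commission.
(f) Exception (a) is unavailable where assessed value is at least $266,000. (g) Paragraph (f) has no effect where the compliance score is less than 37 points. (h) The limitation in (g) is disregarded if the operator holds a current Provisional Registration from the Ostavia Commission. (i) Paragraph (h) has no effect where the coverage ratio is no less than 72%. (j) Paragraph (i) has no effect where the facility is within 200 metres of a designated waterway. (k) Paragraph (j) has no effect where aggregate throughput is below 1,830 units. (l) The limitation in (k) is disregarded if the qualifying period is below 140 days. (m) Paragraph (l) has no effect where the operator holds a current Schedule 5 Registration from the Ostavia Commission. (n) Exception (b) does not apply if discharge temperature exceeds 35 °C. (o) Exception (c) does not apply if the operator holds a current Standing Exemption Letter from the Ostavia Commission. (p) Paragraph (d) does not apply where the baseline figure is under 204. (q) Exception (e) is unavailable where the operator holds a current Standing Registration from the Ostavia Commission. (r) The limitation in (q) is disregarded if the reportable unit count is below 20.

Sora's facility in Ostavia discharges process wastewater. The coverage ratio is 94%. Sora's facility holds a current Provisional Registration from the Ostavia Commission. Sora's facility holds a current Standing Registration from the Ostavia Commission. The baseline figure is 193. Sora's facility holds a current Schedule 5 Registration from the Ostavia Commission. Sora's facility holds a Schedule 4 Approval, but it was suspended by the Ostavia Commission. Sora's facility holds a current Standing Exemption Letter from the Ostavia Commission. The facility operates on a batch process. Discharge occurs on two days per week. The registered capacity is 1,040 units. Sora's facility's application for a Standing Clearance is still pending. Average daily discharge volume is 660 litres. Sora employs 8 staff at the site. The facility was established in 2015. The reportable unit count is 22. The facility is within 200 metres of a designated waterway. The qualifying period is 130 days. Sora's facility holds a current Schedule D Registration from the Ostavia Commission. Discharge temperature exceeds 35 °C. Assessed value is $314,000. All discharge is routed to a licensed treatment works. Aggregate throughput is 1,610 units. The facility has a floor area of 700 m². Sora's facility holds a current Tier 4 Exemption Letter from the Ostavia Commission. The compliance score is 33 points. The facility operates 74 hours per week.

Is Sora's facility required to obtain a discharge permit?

Exception (a)'s conditions are all satisfied: discharge occurs on no more than two days per week; average daily discharge volume is 660 litres, below the 860 litres limit. As to paragraphs (f)–(m): (f) applies (assessed value is $314,000, meeting the $266,000 threshold), but is displaced by (g): (g) operates against (f): the compliance score is 33 points, less than the 37 points limit. (h) applies (a current Provisional Registration is held), but is displaced by (i): (i) operates against (h): the coverage ratio is 94%, meeting the 72% threshold. (j) is triggered (the facility is within 200 m of a designated waterway), but is itself disapplied by (k): (k) operates against (j): aggregate throughput is 1,610 units, below the 1,830 units limit. (l) would limit (k) — the qualifying period is 130 days, below the 140 days limit — but (m) sets (l) aside: (m) operates — a current Schedule 5 Registration is held. (a) remains available.
All of (b)'s requirements are met (the facility operates on a batch process; a current Tier 4 Exemption Letter is held). Turning to paragraph (n): (n) operates against (b): discharge temperature exceeds 35 °C. (b) is therefore removed.
Exception (c)'s conditions are all satisfied: discharge is routed to a licensed treatment works; a current Schedule D Registration is held. Turning to paragraph (o): (o) operates against (c): a current Standing Exemption Letter is held. So (c) is unavailable.
Exception (d) fails — no current Schedule 4 Approval is held.
Exception (e) does not apply: the Standing Clearance is not current.

No — exception (a) applies; Sora's facility is not required to obtain a discharge permit.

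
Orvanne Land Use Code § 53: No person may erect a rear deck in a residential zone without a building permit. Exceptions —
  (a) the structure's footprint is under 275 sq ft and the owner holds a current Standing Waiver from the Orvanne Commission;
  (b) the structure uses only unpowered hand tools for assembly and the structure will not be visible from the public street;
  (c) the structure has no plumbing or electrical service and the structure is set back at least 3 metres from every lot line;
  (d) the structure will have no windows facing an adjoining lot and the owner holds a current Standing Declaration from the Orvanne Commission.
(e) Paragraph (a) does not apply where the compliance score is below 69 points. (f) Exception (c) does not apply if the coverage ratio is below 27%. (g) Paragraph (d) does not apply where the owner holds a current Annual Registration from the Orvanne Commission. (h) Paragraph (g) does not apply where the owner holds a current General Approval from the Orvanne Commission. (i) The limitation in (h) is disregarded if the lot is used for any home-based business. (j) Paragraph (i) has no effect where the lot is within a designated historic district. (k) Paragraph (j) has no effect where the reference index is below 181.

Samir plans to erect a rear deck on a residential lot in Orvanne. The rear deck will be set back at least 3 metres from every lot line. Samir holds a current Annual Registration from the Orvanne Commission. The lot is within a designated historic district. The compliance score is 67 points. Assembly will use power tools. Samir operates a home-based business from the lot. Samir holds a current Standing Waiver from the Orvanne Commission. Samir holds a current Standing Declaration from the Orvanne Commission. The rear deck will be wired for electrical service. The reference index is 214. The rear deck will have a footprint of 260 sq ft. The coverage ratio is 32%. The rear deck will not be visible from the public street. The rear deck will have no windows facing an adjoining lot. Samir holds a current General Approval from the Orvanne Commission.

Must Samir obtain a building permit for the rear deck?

Exception (a): the structure's footprint is 260 sq ft, under the 275 sq ft limit; a current Standing Waiver is held — every condition holds. But applying paragraph (e): (e) operates — the compliance score is 67 points, below the 69 points limit. So (a) is unavailable.
Exception (b) fails — assembly uses power tools.
Exception (c) does not apply: electrical service is planned.
Exception (d): no windows face an adjoining lot; a current Standing Declaration is held — every condition holds. Considering the limiting provisions: (g) would limit (d) — a current Annual Registration is held — but (h) sets (g) aside: (h) applies — a current General Approval is held. (i) operates (a home-based business operates on the lot), but is set aside by (j): (j) operates against (i): the lot is in a historic district. (k), which would lift (j), is not triggered — the reference index is 214, not below 181. So (d) applies.

No — exception (d) applies; Samir does not need a building permit.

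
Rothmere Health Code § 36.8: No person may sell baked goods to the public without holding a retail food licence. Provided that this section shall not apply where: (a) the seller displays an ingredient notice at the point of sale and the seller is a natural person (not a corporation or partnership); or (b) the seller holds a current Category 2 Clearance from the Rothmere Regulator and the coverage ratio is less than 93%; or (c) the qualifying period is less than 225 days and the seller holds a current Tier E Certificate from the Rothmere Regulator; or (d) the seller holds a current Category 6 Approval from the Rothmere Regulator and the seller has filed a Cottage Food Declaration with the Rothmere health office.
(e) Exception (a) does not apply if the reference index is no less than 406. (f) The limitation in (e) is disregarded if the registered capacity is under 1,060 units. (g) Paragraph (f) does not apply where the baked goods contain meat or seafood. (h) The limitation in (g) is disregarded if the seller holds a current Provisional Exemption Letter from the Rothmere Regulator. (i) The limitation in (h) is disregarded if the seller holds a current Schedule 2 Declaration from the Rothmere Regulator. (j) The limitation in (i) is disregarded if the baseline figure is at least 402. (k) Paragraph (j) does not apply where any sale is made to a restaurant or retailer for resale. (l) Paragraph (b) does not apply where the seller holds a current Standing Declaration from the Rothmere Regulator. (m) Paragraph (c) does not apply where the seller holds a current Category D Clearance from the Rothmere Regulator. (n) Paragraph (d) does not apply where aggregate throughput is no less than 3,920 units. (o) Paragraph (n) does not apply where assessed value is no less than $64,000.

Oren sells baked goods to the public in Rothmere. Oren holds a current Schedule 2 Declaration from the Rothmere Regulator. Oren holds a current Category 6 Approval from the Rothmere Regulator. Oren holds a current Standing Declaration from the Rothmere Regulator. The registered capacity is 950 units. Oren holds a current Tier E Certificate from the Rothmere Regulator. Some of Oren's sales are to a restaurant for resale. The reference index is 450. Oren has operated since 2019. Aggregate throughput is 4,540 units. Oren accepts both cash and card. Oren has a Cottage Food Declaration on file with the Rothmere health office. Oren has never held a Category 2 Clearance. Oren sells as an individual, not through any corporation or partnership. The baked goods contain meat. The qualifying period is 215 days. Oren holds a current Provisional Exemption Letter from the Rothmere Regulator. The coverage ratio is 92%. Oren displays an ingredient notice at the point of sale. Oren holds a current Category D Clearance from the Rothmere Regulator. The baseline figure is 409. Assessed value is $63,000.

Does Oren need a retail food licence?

Yes — Oren must hold a retail food licence.

Exception (a)'s conditions are all satisfied: an ingredient notice is displayed; the seller is a natural person. Turning to paragraphs (e)–(k): (e) is engaged — the reference index is 450, meeting the 406 threshold. (f) would limit (e) — the registered capacity is 950 units, under the 1,060 units limit — but (g) sets (f) aside: (g) operates against (f): the baked goods contain meat. (h) would limit (g) — a current Provisional Exemption Letter is held — but (i) sets (h) aside: (i) operates against (h): a current Schedule 2 Declaration is held. (j) would limit (i) — the baseline figure is 409, meeting the 402 threshold — but (k) sets (j) aside: (k) operates against (j): some sales are to a restaurant for resale. So (a) is unavailable.
Exception (b) requires that the seller holds a current Category 2 Clearance from the Rothmere Regulator; but the Category 2 Clearance is not current, so (b) is unavailable.
Exception (c): the qualifying period is 215 days, less than the 225 days limit; a current Tier E Certificate is held — every condition holds. Turning to paragraph (m): (m) operates against (c): a current Category D Clearance is held. Exception (c) does not apply.
Exception (d)'s conditions are all satisfied: a current Category 6 Approval is held; a Cottage Food Declaration is on file. However, paragraphs (n)–(o) must be considered: (n) operates against (d): aggregate throughput is 4,540 units, meeting the 3,920 units threshold. (o) is not triggered (assessed value is $63,000, short of $64,000), so (n) stands. Exception (d) does not apply.
No exception applies. The general rule governs.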